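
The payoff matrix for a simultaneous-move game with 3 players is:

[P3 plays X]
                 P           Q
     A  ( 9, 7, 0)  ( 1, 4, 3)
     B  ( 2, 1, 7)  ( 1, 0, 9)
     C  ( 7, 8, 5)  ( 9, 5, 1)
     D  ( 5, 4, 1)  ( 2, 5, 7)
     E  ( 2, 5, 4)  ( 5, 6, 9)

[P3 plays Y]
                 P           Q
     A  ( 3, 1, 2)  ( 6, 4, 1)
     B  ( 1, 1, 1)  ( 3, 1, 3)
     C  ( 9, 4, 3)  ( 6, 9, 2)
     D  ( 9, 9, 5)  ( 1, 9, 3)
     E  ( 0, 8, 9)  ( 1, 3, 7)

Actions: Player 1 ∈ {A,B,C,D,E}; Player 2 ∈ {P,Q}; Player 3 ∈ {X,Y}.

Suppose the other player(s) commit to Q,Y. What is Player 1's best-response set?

u_1(A vs Q,Y) = 6
u_1(B vs Q,Y) = 3
u_1(C vs Q,Y) = 6
u_1(D vs Q,Y) = 1
u_1(E vs Q,Y) = 1
max payoff 6 at {A,C}

argmax u_1 = {A,C}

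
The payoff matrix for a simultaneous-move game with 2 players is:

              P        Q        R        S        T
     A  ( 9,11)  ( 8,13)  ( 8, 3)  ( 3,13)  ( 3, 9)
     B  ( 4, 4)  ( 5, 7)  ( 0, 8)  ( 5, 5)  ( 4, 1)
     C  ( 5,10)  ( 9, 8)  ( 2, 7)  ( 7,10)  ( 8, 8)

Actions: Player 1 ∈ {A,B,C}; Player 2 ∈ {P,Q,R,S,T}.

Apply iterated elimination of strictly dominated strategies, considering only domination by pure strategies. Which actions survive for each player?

Survivors P1:{A,C} P2:{P,Q,S}

P1 drop B (C beats it: P:5>4 Q:9>5 R:2>0 S:7>5 T:8>4)
P2 drop R (P beats it: A:11>3 C:10>7)
P2 drop T (P beats it: A:11>9 C:10>8)
P1→{A,C} P2→{P,Q,S}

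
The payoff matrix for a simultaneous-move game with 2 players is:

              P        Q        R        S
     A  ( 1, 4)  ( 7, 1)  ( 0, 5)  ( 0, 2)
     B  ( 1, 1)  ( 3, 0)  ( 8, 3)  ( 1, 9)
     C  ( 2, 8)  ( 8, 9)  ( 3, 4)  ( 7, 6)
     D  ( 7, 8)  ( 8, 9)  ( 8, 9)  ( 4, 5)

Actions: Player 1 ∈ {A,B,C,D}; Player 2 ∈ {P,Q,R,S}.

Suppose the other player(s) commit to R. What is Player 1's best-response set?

argmax u_1 = {B,D}

u_1(A vs R) = 0
u_1(B vs R) = 8
u_1(C vs R) = 3
u_1(D vs R) = 8
max payoff 8 at {B,D}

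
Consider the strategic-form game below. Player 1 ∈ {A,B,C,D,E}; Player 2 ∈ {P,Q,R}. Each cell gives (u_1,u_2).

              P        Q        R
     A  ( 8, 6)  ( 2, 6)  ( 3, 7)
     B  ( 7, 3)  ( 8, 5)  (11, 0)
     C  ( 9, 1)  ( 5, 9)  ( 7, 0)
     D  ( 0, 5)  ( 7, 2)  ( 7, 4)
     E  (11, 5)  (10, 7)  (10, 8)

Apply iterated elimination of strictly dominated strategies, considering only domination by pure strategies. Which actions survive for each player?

Remaining: P1:{B,E} P2:{Q,R}

P1 drop A (C beats it: P:9>8 Q:5>2 R:7>3)
P1 drop C (E beats it: P:11>9 Q:10>5 R:10>7)
P1 drop D (B beats it: P:7>0 Q:8>7 R:11>7)
P2 drop P (Q beats it: B:5>3 E:7>5)
P1→{B,E} P2→{Q,R}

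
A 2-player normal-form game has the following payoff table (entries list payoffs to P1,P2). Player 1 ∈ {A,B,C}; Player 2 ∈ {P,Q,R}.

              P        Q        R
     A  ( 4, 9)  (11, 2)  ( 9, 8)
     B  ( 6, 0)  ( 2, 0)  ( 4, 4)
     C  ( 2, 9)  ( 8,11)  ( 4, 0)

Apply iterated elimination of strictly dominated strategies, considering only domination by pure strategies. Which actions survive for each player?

Survivors P1:{A,B} P2:{P,R}

P1 drop C (A beats it: P:4>2 Q:11>8 R:9>4)
P2 drop Q (R beats it: A:8>2 B:4>0)
P1→{A,B} P2→{P,R}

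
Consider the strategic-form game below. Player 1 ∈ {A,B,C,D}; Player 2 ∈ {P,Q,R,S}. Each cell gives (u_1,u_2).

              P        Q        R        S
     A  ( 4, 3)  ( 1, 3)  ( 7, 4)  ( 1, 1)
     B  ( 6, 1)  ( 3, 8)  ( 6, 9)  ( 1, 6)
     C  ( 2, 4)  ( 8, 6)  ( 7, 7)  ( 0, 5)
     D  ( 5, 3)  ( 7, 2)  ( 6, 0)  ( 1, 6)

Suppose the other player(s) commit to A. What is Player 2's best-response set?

u_2(P vs A) = 3
u_2(Q vs A) = 3
u_2(R vs A) = 4
u_2(S vs A) = 1
max payoff 4 at {R}

argmax u_2 = {R}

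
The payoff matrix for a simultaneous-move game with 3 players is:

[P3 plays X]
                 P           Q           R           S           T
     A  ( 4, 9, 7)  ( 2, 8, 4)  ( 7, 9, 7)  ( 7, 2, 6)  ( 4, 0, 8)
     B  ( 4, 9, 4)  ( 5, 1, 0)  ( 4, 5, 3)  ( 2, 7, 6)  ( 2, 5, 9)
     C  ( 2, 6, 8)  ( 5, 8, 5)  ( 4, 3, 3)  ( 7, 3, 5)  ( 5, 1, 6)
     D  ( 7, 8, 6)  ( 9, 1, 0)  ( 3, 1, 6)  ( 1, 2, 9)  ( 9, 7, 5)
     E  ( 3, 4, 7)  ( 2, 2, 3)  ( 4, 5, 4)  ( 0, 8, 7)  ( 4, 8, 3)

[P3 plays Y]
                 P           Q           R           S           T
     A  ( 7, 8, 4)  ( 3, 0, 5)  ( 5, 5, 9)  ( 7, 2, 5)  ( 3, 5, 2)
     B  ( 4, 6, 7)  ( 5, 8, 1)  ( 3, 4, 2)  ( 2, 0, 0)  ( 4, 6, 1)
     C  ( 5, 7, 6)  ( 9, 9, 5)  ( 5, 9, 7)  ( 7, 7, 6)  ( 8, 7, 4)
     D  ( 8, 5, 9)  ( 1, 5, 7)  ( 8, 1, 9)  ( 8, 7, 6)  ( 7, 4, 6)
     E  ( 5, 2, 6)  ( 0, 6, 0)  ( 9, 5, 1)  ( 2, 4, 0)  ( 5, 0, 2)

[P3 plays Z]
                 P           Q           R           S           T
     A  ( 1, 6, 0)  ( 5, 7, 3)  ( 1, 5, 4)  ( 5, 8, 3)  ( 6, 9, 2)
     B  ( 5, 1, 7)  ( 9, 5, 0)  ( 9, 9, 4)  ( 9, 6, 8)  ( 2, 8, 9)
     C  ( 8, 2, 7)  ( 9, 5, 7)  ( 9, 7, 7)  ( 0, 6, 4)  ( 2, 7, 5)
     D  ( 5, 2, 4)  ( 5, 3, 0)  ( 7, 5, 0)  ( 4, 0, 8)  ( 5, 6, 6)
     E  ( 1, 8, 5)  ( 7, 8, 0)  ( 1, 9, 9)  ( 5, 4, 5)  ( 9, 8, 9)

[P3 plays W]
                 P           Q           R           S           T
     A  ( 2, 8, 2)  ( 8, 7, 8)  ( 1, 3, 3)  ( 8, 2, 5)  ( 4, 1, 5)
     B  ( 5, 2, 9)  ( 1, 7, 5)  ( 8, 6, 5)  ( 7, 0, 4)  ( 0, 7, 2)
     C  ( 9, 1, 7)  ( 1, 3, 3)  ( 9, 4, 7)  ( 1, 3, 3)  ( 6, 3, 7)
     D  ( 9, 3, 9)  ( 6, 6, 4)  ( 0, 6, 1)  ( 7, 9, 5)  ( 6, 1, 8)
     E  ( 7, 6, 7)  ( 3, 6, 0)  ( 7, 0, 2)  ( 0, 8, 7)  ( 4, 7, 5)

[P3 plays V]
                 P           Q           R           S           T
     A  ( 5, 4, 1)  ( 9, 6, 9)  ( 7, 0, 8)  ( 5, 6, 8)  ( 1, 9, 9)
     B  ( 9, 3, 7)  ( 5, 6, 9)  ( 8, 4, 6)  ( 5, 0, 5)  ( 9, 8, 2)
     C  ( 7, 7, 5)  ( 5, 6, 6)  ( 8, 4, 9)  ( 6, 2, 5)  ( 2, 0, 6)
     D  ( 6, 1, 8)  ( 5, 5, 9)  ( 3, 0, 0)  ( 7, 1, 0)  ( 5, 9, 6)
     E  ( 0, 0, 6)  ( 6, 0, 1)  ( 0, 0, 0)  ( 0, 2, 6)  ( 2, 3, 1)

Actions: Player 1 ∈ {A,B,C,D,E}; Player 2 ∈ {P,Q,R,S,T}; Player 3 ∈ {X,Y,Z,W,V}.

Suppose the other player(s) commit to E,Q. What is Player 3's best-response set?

u_3(X vs E,Q) = 3
u_3(Y vs E,Q) = 0
u_3(Z vs E,Q) = 0
u_3(W vs E,Q) = 0
u_3(V vs E,Q) = 1
max payoff 3 at {X}

P3 best: {X}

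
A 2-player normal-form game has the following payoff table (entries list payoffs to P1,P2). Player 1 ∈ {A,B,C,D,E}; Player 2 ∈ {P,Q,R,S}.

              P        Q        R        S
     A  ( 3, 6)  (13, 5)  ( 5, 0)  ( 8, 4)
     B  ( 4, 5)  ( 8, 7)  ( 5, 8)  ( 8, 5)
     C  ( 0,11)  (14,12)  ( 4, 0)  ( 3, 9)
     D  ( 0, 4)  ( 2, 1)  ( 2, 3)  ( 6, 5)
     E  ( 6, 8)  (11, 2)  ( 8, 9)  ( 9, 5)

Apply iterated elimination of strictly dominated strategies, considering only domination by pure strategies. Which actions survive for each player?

IESDS → P1:{A,C,E} P2:{P,Q,R}

P1 drop B (E beats it: P:6>4 Q:11>8 R:8>5 S:9>8)
P1 drop D (A beats it: P:3>0 Q:13>2 R:5>2 S:8>6)
P2 drop S (P beats it: A:6>4 C:11>9 E:8>5)
P1→{A,C,E} P2→{P,Q,R}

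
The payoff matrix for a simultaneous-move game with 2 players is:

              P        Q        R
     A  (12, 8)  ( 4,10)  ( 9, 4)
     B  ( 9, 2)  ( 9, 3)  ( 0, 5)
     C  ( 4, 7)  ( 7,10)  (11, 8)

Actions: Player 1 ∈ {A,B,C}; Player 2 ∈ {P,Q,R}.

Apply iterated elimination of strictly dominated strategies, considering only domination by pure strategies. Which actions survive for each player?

Remaining: P1:{B,C} P2:{Q,R}

P2 drop P (Q beats it: A:10>8 B:3>2 C:10>7)
P1 drop A (C beats it: Q:7>4 R:11>9)
P1→{B,C} P2→{Q,R}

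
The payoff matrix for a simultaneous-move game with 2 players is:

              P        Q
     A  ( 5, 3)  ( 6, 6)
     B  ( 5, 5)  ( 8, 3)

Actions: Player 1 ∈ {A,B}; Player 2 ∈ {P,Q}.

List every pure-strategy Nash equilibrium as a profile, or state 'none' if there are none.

(A,P): not NE [P2→Q gives 6>3]
(A,Q): not NE [P1→B gives 8>6]
(B,P): NE
(B,Q): not NE [P2→P gives 5>3]

Nash profiles: (B,P)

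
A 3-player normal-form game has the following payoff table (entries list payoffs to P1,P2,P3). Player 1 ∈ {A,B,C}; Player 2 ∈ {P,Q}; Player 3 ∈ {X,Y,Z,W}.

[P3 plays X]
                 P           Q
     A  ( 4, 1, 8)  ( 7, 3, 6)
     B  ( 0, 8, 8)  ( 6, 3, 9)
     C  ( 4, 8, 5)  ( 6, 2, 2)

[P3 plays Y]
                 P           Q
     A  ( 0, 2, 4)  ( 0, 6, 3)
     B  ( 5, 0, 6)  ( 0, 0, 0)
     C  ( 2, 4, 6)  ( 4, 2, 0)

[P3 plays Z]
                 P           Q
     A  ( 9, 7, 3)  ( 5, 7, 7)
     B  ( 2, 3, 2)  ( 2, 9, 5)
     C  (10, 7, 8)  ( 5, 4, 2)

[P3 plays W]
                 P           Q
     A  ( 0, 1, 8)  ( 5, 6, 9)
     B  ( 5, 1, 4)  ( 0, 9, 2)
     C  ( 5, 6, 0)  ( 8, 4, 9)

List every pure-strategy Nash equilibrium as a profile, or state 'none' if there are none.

(A,P,X): not NE [P2→Q gives 3>1]
(A,P,Y): not NE [P1→B gives 5>0; P2→Q gives 6>2; P3→W gives 8>4]
(A,P,Z): not NE [P1→C gives 10>9; P3→W gives 8>3]
(A,P,W): not NE [P1→C gives 5>0; P2→Q gives 6>1]
(A,Q,X): not NE [P3→W gives 9>6]
(A,Q,Y): not NE [P1→C gives 4>0; P3→W gives 9>3]
(A,Q,Z): not NE [P3→W gives 9>7]
(A,Q,W): not NE [P1→C gives 8>5]
(B,P,X): not NE [P1→C gives 4>0]
(B,P,Y): not NE [P3→X gives 8>6]
(B,P,Z): not NE [P1→C gives 10>2; P2→Q gives 9>3; P3→X gives 8>2]
(B,P,W): not NE [P2→Q gives 9>1; P3→X gives 8>4]
(B,Q,X): not NE [P1→A gives 7>6; P2→P gives 8>3]
(B,Q,Y): not NE [P1→C gives 4>0; P3→X gives 9>0]
(B,Q,Z): not NE [P1→C gives 5>2; P3→X gives 9>5]
(B,Q,W): not NE [P1→C gives 8>0; P3→X gives 9>2]
(C,P,X): not NE [P3→Z gives 8>5]
(C,P,Y): not NE [P1→B gives 5>2; P3→Z gives 8>6]
(C,P,Z): NE
(C,P,W): not NE [P3→Z gives 8>0]
(C,Q,X): not NE [P1→A gives 7>6; P2→P gives 8>2; P3→W gives 9>2]
(C,Q,Y): not NE [P2→P gives 4>2; P3→W gives 9>0]
(C,Q,Z): not NE [P2→P gives 7>4; P3→W gives 9>2]
(C,Q,W): not NE [P2→P gives 6>4]

NE set: (C,P,Z)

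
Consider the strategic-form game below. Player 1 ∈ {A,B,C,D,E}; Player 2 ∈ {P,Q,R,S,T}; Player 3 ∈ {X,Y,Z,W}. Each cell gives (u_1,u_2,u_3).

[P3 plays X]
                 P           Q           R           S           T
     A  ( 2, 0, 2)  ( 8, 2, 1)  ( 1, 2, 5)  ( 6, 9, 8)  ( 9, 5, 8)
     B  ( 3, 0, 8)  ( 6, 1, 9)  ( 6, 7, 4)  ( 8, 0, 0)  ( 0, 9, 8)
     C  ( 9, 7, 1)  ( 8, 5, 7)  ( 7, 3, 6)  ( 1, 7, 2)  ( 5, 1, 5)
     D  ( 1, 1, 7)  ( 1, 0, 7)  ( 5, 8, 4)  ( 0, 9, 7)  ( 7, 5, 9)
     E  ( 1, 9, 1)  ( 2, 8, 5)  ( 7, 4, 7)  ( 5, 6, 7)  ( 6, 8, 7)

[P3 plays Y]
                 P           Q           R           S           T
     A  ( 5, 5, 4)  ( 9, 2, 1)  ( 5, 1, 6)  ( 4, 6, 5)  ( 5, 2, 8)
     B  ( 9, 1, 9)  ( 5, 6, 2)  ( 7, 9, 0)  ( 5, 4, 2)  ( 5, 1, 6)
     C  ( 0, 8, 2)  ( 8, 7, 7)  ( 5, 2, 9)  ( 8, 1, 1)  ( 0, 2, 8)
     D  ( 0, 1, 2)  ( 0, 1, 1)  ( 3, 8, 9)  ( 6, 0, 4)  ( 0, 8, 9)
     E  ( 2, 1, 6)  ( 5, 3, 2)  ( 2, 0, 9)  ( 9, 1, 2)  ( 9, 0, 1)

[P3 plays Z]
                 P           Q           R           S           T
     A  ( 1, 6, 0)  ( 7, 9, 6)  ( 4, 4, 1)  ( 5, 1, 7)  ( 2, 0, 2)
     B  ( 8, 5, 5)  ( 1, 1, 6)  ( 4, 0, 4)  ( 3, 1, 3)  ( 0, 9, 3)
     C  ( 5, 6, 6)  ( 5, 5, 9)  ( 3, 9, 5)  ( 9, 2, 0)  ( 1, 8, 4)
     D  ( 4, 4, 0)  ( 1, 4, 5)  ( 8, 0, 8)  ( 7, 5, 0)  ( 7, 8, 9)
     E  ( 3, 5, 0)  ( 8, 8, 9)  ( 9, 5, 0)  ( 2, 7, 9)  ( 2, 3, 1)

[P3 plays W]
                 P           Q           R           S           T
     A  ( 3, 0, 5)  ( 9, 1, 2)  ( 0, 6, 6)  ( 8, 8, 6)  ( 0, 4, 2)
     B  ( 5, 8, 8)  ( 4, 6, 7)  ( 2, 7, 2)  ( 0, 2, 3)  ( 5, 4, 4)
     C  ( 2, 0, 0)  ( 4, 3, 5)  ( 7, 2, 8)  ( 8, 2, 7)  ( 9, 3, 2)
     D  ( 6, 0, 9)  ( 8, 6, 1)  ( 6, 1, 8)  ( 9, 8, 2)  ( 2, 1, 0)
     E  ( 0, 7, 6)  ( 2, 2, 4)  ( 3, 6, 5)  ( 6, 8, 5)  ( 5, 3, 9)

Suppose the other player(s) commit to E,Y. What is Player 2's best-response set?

u_2(P vs E,Y) = 1
u_2(Q vs E,Y) = 3
u_2(R vs E,Y) = 0
u_2(S vs E,Y) = 1
u_2(T vs E,Y) = 0
max payoff 3 at {Q}

P2 best: {Q}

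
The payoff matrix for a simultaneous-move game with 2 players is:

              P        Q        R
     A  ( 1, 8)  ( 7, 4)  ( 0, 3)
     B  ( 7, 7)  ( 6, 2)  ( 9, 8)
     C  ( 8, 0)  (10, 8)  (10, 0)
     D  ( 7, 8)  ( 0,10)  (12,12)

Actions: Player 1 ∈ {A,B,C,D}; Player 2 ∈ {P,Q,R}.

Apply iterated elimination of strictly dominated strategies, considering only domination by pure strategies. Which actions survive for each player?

IESDS → P1:{C,D} P2:{Q,R}

P1 drop A (C beats it: P:8>1 Q:10>7 R:10>0)
P1 drop B (C beats it: P:8>7 Q:10>6 R:10>9)
P2 drop P (Q beats it: C:8>0 D:10>8)
P1→{C,D} P2→{Q,R}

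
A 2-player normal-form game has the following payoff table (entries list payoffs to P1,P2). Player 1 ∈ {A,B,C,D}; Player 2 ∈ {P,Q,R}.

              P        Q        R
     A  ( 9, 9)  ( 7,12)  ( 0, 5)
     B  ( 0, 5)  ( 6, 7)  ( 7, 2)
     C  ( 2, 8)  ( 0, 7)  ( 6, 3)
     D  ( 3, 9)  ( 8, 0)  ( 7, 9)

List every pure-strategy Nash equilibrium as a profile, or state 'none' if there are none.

Nash profiles: (D,R)

(A,P): not NE [P2→Q gives 12>9]
(A,Q): not NE [P1→D gives 8>7]
(A,R): not NE [P1→D gives 7>0; P2→Q gives 12>5]
(B,P): not NE [P1→A gives 9>0; P2→Q gives 7>5]
(B,Q): not NE [P1→D gives 8>6]
(B,R): not NE [P2→Q gives 7>2]
(C,P): not NE [P1→A gives 9>2]
(C,Q): not NE [P1→D gives 8>0; P2→P gives 8>7]
(C,R): not NE [P1→D gives 7>6; P2→P gives 8>3]
(D,P): not NE [P1→A gives 9>3]
(D,Q): not NE [P2→R gives 9>0]
(D,R): NE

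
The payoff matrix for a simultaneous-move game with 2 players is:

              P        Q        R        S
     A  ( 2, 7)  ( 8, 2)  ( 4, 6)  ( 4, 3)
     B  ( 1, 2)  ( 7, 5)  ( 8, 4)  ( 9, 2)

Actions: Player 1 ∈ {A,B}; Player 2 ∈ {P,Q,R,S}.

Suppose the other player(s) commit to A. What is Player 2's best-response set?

P2 best: {P}

u_2(P vs A) = 7
u_2(Q vs A) = 2
u_2(R vs A) = 6
u_2(S vs A) = 3
max payoff 7 at {P}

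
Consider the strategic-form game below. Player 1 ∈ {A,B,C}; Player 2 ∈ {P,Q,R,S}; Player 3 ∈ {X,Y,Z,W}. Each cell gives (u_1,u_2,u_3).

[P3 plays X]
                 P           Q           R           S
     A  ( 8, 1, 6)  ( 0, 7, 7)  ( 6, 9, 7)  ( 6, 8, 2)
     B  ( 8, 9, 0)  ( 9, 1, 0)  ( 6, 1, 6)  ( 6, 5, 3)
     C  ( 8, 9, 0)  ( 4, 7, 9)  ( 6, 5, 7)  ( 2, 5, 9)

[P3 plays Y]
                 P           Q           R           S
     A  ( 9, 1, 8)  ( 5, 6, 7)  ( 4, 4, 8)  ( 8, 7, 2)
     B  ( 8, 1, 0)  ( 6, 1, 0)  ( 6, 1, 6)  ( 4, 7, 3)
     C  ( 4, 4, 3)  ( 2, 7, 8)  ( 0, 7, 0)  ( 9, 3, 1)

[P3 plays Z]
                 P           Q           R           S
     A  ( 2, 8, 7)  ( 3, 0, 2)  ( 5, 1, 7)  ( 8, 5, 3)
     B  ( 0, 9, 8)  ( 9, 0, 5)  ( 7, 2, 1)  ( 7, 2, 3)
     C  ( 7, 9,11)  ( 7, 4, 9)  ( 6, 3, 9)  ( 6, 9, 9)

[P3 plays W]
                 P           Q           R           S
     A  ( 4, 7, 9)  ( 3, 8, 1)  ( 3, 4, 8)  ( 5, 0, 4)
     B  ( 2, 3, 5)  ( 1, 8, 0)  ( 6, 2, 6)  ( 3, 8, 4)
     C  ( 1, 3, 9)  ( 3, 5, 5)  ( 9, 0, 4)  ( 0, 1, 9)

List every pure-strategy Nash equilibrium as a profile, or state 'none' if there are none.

(A,P,X): not NE [P2→R gives 9>1; P3→W gives 9>6]
(A,P,Y): not NE [P2→S gives 7>1; P3→W gives 9>8]
(A,P,Z): not NE [P1→C gives 7>2; P3→W gives 9>7]
(A,P,W): not NE [P2→Q gives 8>7]
(A,Q,X): not NE [P1→B gives 9>0; P2→R gives 9>7]
(A,Q,Y): not NE [P1→B gives 6>5; P2→S gives 7>6]
(A,Q,Z): not NE [P1→B gives 9>3; P2→P gives 8>0; P3→Y gives 7>2]
(A,Q,W): not NE [P3→Y gives 7>1]
(A,R,X): not NE [P3→W gives 8>7]
(A,R,Y): not NE [P1→B gives 6>4; P2→S gives 7>4]
(A,R,Z): not NE [P1→B gives 7>5; P2→P gives 8>1; P3→W gives 8>7]
(A,R,W): not NE [P1→C gives 9>3; P2→Q gives 8>4]
(A,S,X): not NE [P2→R gives 9>8; P3→W gives 4>2]
(A,S,Y): not NE [P1→C gives 9>8; P3→W gives 4>2]
(A,S,Z): not NE [P2→P gives 8>5; P3→W gives 4>3]
(A,S,W): not NE [P2→Q gives 8>0]
(B,P,X): not NE [P3→Z gives 8>0]
(B,P,Y): not NE [P1→A gives 9>8; P2→S gives 7>1; P3→Z gives 8>0]
(B,P,Z): not NE [P1→C gives 7>0]
(B,P,W): not NE [P1→A gives 4>2; P2→S gives 8>3; P3→Z gives 8>5]
(B,Q,X): not NE [P2→P gives 9>1; P3→Z gives 5>0]
(B,Q,Y): not NE [P2→S gives 7>1; P3→Z gives 5>0]
(B,Q,Z): not NE [P2→P gives 9>0]
(B,Q,W): not NE [P1→C gives 3>1; P3→Z gives 5>0]
(B,R,X): not NE [P2→P gives 9>1]
(B,R,Y): not NE [P2→S gives 7>1]
(B,R,Z): not NE [P2→P gives 9>2; P3→W gives 6>1]
(B,R,W): not NE [P1→C gives 9>6; P2→S gives 8>2]
(B,S,X): not NE [P2→P gives 9>5; P3→W gives 4>3]
(B,S,Y): not NE [P1→C gives 9>4; P3→W gives 4>3]
(B,S,Z): not NE [P1→A gives 8>7; P2→P gives 9>2; P3→W gives 4>3]
(B,S,W): not NE [P1→A gives 5>3]
(C,P,X): not NE [P3→Z gives 11>0]
(C,P,Y): not NE [P1→A gives 9>4; P2→R gives 7>4; P3→Z gives 11>3]
(C,P,Z): NE
(C,P,W): not NE [P1→A gives 4>1; P2→Q gives 5>3; P3→Z gives 11>9]
(C,Q,X): not NE [P1→B gives 9>4; P2→P gives 9>7]
(C,Q,Y): not NE [P1→B gives 6>2; P3→Z gives 9>8]
(C,Q,Z): not NE [P1→B gives 9>7; P2→S gives 9>4]
(C,Q,W): not NE [P3→Z gives 9>5]
(C,R,X): not NE [P2→P gives 9>5; P3→Z gives 9>7]
(C,R,Y): not NE [P1→B gives 6>0; P3→Z gives 9>0]
(C,R,Z): not NE [P1→B gives 7>6; P2→S gives 9>3]
(C,R,W): not NE [P2→Q gives 5>0; P3→Z gives 9>4]
(C,S,X): not NE [P1→B gives 6>2; P2→P gives 9>5]
(C,S,Y): not NE [P2→R gives 7>3; P3→W gives 9>1]
(C,S,Z): not NE [P1→A gives 8>6]
(C,S,W): not NE [P1→A gives 5>0; P2→Q gives 5>1]

PSNE = {(C,P,Z)}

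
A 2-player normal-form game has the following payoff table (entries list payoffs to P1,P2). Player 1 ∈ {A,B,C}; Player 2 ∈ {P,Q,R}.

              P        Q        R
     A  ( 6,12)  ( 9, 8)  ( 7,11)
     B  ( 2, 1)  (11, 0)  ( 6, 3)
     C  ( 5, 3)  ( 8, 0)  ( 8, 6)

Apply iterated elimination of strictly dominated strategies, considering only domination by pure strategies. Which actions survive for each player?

P2 drop Q (P beats it: A:12>8 B:1>0 C:3>0)
P1 drop B (A beats it: P:6>2 R:7>6)
P1→{A,C} P2→{P,R}

Remaining: P1:{A,C} P2:{P,R}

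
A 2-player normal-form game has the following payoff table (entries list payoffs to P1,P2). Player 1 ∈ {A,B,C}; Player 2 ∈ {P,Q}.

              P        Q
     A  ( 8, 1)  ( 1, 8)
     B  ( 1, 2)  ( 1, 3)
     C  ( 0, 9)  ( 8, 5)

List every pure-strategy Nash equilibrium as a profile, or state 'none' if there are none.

(A,P): not NE [P2→Q gives 8>1]
(A,Q): not NE [P1→C gives 8>1]
(B,P): not NE [P1→A gives 8>1; P2→Q gives 3>2]
(B,Q): not NE [P1→C gives 8>1]
(C,P): not NE [P1→A gives 8>0]
(C,Q): not NE [P2→P gives 9>5]

PSNE: ∅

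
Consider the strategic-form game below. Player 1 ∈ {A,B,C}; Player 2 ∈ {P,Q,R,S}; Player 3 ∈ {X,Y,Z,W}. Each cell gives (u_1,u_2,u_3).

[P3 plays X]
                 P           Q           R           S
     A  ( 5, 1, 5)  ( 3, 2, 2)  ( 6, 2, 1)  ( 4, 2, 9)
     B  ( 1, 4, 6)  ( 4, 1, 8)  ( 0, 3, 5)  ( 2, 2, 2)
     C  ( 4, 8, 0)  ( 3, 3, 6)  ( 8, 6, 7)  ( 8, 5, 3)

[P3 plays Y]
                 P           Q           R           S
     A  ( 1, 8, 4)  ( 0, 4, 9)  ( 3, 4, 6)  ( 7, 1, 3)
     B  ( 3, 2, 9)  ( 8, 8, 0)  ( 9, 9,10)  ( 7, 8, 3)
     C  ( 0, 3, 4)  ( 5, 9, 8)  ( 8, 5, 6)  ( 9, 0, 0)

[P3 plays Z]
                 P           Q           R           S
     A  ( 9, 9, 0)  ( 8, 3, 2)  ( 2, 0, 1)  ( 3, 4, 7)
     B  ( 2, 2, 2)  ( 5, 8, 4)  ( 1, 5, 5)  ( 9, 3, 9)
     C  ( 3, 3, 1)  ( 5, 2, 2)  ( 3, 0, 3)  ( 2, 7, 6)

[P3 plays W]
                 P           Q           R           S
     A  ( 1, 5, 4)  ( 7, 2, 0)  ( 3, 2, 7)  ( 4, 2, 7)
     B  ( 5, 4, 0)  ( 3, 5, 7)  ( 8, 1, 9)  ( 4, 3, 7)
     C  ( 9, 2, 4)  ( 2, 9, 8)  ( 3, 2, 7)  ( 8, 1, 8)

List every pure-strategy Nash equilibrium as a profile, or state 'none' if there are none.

(A,P,X): not NE [P2→S gives 2>1]
(A,P,Y): not NE [P1→B gives 3>1; P3→X gives 5>4]
(A,P,Z): not NE [P3→X gives 5>0]
(A,P,W): not NE [P1→C gives 9>1; P3→X gives 5>4]
(A,Q,X): not NE [P1→B gives 4>3; P3→Y gives 9>2]
(A,Q,Y): not NE [P1→B gives 8>0; P2→P gives 8>4]
(A,Q,Z): not NE [P2→P gives 9>3; P3→Y gives 9>2]
(A,Q,W): not NE [P2→P gives 5>2; P3→Y gives 9>0]
(A,R,X): not NE [P1→C gives 8>6; P3→W gives 7>1]
(A,R,Y): not NE [P1→B gives 9>3; P2→P gives 8>4; P3→W gives 7>6]
(A,R,Z): not NE [P1→C gives 3>2; P2→P gives 9>0; P3→W gives 7>1]
(A,R,W): not NE [P1→B gives 8>3; P2→P gives 5>2]
(A,S,X): not NE [P1→C gives 8>4]
(A,S,Y): not NE [P1→C gives 9>7; P2→P gives 8>1; P3→X gives 9>3]
(A,S,Z): not NE [P1→B gives 9>3; P2→P gives 9>4; P3→X gives 9>7]
(A,S,W): not NE [P1→C gives 8>4; P2→P gives 5>2; P3→X gives 9>7]
(B,P,X): not NE [P1→A gives 5>1; P3→Y gives 9>6]
(B,P,Y): not NE [P2→R gives 9>2]
(B,P,Z): not NE [P1→A gives 9>2; P2→Q gives 8>2; P3→Y gives 9>2]
(B,P,W): not NE [P1→C gives 9>5; P2→Q gives 5>4; P3→Y gives 9>0]
(B,Q,X): not NE [P2→P gives 4>1]
(B,Q,Y): not NE [P2→R gives 9>8; P3→X gives 8>0]
(B,Q,Z): not NE [P1→A gives 8>5; P3→X gives 8>4]
(B,Q,W): not NE [P1→A gives 7>3; P3→X gives 8>7]
(B,R,X): not NE [P1→C gives 8>0; P2→P gives 4>3; P3→Y gives 10>5]
(B,R,Y): NE
(B,R,Z): not NE [P1→C gives 3>1; P2→Q gives 8>5; P3→Y gives 10>5]
(B,R,W): not NE [P2→Q gives 5>1; P3→Y gives 10>9]
(B,S,X): not NE [P1→C gives 8>2; P2→P gives 4>2; P3→Z gives 9>2]
(B,S,Y): not NE [P1→C gives 9>7; P2→R gives 9>8; P3→Z gives 9>3]
(B,S,Z): not NE [P2→Q gives 8>3]
(B,S,W): not NE [P1→C gives 8>4; P2→Q gives 5>3; P3→Z gives 9>7]
(C,P,X): not NE [P1→A gives 5>4; P3→W gives 4>0]
(C,P,Y): not NE [P1→B gives 3>0; P2→Q gives 9>3]
(C,P,Z): not NE [P1→A gives 9>3; P2→S gives 7>3; P3→W gives 4>1]
(C,P,W): not NE [P2→Q gives 9>2]
(C,Q,X): not NE [P1→B gives 4>3; P2→P gives 8>3; P3→W gives 8>6]
(C,Q,Y): not NE [P1→B gives 8>5]
(C,Q,Z): not NE [P1→A gives 8>5; P2→S gives 7>2; P3→W gives 8>2]
(C,Q,W): not NE [P1→A gives 7>2]
(C,R,X): not NE [P2→P gives 8>6]
(C,R,Y): not NE [P1→B gives 9>8; P2→Q gives 9>5; P3→W gives 7>6]
(C,R,Z): not NE [P2→S gives 7>0; P3→W gives 7>3]
(C,R,W): not NE [P1→B gives 8>3; P2→Q gives 9>2]
(C,S,X): not NE [P2→P gives 8>5; P3→W gives 8>3]
(C,S,Y): not NE [P2→Q gives 9>0; P3→W gives 8>0]
(C,S,Z): not NE [P1→B gives 9>2; P3→W gives 8>6]
(C,S,W): not NE [P2→Q gives 9>1]

PSNE = {(B,R,Y)}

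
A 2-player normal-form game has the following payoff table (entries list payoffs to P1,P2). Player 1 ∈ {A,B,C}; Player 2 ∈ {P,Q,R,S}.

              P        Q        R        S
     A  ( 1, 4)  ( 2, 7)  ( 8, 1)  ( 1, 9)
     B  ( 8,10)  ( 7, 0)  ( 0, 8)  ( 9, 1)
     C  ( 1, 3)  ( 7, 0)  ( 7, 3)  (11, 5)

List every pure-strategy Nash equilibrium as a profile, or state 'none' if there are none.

(A,P): not NE [P1→B gives 8>1; P2→S gives 9>4]
(A,Q): not NE [P1→C gives 7>2; P2→S gives 9>7]
(A,R): not NE [P2→S gives 9>1]
(A,S): not NE [P1→C gives 11>1]
(B,P): NE
(B,Q): not NE [P2→P gives 10>0]
(B,R): not NE [P1→A gives 8>0; P2→P gives 10>8]
(B,S): not NE [P1→C gives 11>9; P2→P gives 10>1]
(C,P): not NE [P1→B gives 8>1; P2→S gives 5>3]
(C,Q): not NE [P2→S gives 5>0]
(C,R): not NE [P1→A gives 8>7; P2→S gives 5>3]
(C,S): NE

PSNE = {(B,P), (C,S)}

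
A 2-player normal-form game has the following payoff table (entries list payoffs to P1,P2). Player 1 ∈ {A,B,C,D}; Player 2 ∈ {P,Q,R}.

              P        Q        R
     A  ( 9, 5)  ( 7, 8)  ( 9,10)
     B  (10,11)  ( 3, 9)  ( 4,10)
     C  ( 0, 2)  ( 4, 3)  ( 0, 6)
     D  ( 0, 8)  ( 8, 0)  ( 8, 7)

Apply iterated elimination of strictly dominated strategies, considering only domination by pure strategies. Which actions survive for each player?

P1 drop C (A beats it: P:9>0 Q:7>4 R:9>0)
P2 drop Q (R beats it: A:10>8 B:10>9 D:7>0)
P1 drop D (A beats it: P:9>0 R:9>8)
P1→{A,B} P2→{P,R}

Survivors P1:{A,B} P2:{P,R}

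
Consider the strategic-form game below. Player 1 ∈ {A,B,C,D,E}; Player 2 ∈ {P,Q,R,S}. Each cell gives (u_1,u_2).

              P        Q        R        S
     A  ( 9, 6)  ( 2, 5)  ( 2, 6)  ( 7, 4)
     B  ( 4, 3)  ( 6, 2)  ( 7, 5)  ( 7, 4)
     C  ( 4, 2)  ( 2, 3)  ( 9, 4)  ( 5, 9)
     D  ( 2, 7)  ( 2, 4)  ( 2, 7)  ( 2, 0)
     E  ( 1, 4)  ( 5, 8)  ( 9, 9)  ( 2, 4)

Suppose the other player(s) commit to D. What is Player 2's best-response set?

BR_2 = {P,R}

u_2(P vs D) = 7
u_2(Q vs D) = 4
u_2(R vs D) = 7
u_2(S vs D) = 0
max payoff 7 at {P,R}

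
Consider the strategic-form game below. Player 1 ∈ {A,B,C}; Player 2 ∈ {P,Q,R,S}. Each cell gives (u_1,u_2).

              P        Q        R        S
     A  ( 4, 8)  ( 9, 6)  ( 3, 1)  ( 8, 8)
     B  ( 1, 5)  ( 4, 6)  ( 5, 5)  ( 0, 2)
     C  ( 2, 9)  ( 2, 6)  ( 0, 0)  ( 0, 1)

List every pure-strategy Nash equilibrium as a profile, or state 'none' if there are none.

Nash profiles: (A,P), (A,S)

(A,P): NE
(A,Q): not NE [P2→S gives 8>6]
(A,R): not NE [P1→B gives 5>3; P2→S gives 8>1]
(A,S): NE
(B,P): not NE [P1→A gives 4>1; P2→Q gives 6>5]
(B,Q): not NE [P1→A gives 9>4]
(B,R): not NE [P2→Q gives 6>5]
(B,S): not NE [P1→A gives 8>0; P2→Q gives 6>2]
(C,P): not NE [P1→A gives 4>2]
(C,Q): not NE [P1→A gives 9>2; P2→P gives 9>6]
(C,R): not NE [P1→B gives 5>0; P2→P gives 9>0]
(C,S): not NE [P1→A gives 8>0; P2→P gives 9>1]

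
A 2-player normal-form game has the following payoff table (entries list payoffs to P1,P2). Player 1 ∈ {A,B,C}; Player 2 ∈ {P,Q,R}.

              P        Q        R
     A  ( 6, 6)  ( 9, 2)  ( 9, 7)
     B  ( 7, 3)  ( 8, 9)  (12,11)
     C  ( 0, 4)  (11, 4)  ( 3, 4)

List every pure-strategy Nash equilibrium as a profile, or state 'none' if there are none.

NE set: (B,R), (C,Q)

(A,P): not NE [P1→B gives 7>6; P2→R gives 7>6]
(A,Q): not NE [P1→C gives 11>9; P2→R gives 7>2]
(A,R): not NE [P1→B gives 12>9]
(B,P): not NE [P2→R gives 11>3]
(B,Q): not NE [P1→C gives 11>8; P2→R gives 11>9]
(B,R): NE
(C,P): not NE [P1→B gives 7>0]
(C,Q): NE
(C,R): not NE [P1→B gives 12>3]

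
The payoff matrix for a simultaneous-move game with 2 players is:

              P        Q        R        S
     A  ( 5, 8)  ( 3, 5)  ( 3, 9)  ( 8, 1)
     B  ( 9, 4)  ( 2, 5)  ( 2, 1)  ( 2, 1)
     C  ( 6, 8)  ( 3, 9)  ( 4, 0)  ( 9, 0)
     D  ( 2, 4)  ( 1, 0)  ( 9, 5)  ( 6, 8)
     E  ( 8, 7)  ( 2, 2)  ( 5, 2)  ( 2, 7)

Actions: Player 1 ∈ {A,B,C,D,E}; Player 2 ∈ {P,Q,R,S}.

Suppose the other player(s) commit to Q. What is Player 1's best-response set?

u_1(A vs Q) = 3
u_1(B vs Q) = 2
u_1(C vs Q) = 3
u_1(D vs Q) = 1
u_1(E vs Q) = 2
max payoff 3 at {A,C}

P1 best: {A,C}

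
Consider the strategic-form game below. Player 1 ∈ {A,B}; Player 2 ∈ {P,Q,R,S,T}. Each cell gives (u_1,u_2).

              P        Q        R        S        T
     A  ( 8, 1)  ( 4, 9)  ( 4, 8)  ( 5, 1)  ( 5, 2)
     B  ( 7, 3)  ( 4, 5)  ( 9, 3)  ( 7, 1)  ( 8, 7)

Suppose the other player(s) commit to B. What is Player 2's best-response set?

P2 best: {T}

u_2(P vs B) = 3
u_2(Q vs B) = 5
u_2(R vs B) = 3
u_2(S vs B) = 1
u_2(T vs B) = 7
max payoff 7 at {T}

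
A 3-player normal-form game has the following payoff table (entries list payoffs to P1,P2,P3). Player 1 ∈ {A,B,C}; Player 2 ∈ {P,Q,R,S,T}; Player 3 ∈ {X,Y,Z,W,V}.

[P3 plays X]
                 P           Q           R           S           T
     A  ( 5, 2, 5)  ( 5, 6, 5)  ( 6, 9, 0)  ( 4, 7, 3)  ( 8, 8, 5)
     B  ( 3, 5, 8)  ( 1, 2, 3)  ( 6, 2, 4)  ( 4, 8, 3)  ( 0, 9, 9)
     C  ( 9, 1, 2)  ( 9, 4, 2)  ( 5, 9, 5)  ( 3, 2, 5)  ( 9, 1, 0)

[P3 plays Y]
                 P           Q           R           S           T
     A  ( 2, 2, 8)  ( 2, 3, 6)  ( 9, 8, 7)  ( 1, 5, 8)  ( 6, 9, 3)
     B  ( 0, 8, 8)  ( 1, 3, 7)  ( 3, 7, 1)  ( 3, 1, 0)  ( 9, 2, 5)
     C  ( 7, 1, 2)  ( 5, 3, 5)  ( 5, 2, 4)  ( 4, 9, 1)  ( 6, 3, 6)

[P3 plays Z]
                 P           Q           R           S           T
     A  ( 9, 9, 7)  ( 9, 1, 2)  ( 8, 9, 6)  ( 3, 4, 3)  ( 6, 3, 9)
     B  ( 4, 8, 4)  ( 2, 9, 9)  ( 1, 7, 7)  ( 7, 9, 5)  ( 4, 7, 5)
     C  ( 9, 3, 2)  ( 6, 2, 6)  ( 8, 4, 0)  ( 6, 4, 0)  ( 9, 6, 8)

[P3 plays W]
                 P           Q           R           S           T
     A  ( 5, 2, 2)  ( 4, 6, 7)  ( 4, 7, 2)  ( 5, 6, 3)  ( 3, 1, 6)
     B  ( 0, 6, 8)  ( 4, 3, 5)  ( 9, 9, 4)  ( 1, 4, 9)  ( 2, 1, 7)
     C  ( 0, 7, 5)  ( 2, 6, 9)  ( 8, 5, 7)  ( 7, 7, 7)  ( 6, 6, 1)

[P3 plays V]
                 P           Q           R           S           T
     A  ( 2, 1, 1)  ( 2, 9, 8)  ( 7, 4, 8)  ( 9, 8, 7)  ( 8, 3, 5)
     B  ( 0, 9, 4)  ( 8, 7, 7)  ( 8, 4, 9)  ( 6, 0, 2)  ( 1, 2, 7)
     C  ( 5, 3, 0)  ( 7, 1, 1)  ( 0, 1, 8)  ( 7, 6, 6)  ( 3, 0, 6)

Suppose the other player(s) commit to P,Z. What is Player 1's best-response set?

argmax u_1 = {A,C}

u_1(A vs P,Z) = 9
u_1(B vs P,Z) = 4
u_1(C vs P,Z) = 9
max payoff 9 at {A,C}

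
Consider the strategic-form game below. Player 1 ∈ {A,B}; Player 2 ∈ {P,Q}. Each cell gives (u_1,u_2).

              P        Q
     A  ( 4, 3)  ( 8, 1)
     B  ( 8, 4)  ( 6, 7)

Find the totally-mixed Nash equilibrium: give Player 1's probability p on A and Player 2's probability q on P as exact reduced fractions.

(p,q) = (3/5, 1/3)

P1 indiff ⇒ q·4+(1-q)·8 = q·8+(1-q)·6 ⇒ q(-4) = (1-q)(-2) ⇒ q = 1/3
P2 indiff ⇒ p·3+(1-p)·4 = p·1+(1-p)·7 ⇒ p(2) = (1-p)(3) ⇒ p = 3/5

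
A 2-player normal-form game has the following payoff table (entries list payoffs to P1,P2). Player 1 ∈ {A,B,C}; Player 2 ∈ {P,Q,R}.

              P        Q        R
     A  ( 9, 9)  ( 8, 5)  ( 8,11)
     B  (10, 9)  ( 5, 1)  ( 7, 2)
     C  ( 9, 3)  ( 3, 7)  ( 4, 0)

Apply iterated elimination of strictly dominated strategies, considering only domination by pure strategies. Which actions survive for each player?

P1 drop C (B beats it: P:10>9 Q:5>3 R:7>4)
P2 drop Q (P beats it: A:9>5 B:9>1)
P1→{A,B} P2→{P,R}

Survivors P1:{A,B} P2:{P,R}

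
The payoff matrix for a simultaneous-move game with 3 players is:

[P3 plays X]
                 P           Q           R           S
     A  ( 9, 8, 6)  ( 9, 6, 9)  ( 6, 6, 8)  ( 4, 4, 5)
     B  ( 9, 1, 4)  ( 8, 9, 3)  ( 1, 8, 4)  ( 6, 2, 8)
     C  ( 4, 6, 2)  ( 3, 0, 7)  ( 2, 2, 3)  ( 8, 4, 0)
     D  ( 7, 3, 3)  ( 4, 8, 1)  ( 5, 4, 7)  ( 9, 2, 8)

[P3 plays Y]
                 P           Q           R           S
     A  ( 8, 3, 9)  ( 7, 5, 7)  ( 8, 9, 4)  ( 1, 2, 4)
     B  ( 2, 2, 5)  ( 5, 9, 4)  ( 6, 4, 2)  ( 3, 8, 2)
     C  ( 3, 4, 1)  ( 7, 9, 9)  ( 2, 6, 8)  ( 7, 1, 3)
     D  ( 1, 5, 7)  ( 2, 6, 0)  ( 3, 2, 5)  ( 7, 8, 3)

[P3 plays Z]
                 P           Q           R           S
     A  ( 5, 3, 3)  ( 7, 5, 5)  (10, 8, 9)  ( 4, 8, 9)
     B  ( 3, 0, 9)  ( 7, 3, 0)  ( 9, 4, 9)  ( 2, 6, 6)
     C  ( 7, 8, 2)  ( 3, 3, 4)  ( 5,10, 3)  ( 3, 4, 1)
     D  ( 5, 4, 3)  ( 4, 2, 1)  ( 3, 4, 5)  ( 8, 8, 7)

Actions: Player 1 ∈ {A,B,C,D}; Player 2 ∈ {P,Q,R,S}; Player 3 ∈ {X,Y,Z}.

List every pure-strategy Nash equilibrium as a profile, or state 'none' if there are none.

Nash profiles: (A,R,Z), (C,Q,Y)

(A,P,X): not NE [P3→Y gives 9>6]
(A,P,Y): not NE [P2→R gives 9>3]
(A,P,Z): not NE [P1→C gives 7>5; P2→S gives 8>3; P3→Y gives 9>3]
(A,Q,X): not NE [P2→P gives 8>6]
(A,Q,Y): not NE [P2→R gives 9>5; P3→X gives 9>7]
(A,Q,Z): not NE [P2→S gives 8>5; P3→X gives 9>5]
(A,R,X): not NE [P2→P gives 8>6; P3→Z gives 9>8]
(A,R,Y): not NE [P3→Z gives 9>4]
(A,R,Z): NE
(A,S,X): not NE [P1→D gives 9>4; P2→P gives 8>4; P3→Z gives 9>5]
(A,S,Y): not NE [P1→D gives 7>1; P2→R gives 9>2; P3→Z gives 9>4]
(A,S,Z): not NE [P1→D gives 8>4]
(B,P,X): not NE [P2→Q gives 9>1; P3→Z gives 9>4]
(B,P,Y): not NE [P1→A gives 8>2; P2→Q gives 9>2; P3→Z gives 9>5]
(B,P,Z): not NE [P1→C gives 7>3; P2→S gives 6>0]
(B,Q,X): not NE [P1→A gives 9>8; P3→Y gives 4>3]
(B,Q,Y): not NE [P1→C gives 7>5]
(B,Q,Z): not NE [P2→S gives 6>3; P3→Y gives 4>0]
(B,R,X): not NE [P1→A gives 6>1; P2→Q gives 9>8; P3→Z gives 9>4]
(B,R,Y): not NE [P1→A gives 8>6; P2→Q gives 9>4; P3→Z gives 9>2]
(B,R,Z): not NE [P1→A gives 10>9; P2→S gives 6>4]
(B,S,X): not NE [P1→D gives 9>6; P2→Q gives 9>2]
(B,S,Y): not NE [P1→D gives 7>3; P2→Q gives 9>8; P3→X gives 8>2]
(B,S,Z): not NE [P1→D gives 8>2; P3→X gives 8>6]
(C,P,X): not NE [P1→B gives 9>4]
(C,P,Y): not NE [P1→A gives 8>3; P2→Q gives 9>4; P3→Z gives 2>1]
(C,P,Z): not NE [P2→R gives 10>8]
(C,Q,X): not NE [P1→A gives 9>3; P2→P gives 6>0; P3→Y gives 9>7]
(C,Q,Y): NE
(C,Q,Z): not NE [P1→B gives 7>3; P2→R gives 10>3; P3→Y gives 9>4]
(C,R,X): not NE [P1→A gives 6>2; P2→P gives 6>2; P3→Y gives 8>3]
(C,R,Y): not NE [P1→A gives 8>2; P2→Q gives 9>6]
(C,R,Z): not NE [P1→A gives 10>5; P3→Y gives 8>3]
(C,S,X): not NE [P1→D gives 9>8; P2→P gives 6>4; P3→Y gives 3>0]
(C,S,Y): not NE [P2→Q gives 9>1]
(C,S,Z): not NE [P1→D gives 8>3; P2→R gives 10>4; P3→Y gives 3>1]
(D,P,X): not NE [P1→B gives 9>7; P2→Q gives 8>3; P3→Y gives 7>3]
(D,P,Y): not NE [P1→A gives 8>1; P2→S gives 8>5]
(D,P,Z): not NE [P1→C gives 7>5; P2→S gives 8>4; P3→Y gives 7>3]
(D,Q,X): not NE [P1→A gives 9>4]
(D,Q,Y): not NE [P1→C gives 7>2; P2→S gives 8>6; P3→Z gives 1>0]
(D,Q,Z): not NE [P1→B gives 7>4; P2→S gives 8>2]
(D,R,X): not NE [P1→A gives 6>5; P2→Q gives 8>4]
(D,R,Y): not NE [P1→A gives 8>3; P2→S gives 8>2; P3→X gives 7>5]
(D,R,Z): not NE [P1→A gives 10>3; P2→S gives 8>4; P3→X gives 7>5]
(D,S,X): not NE [P2→Q gives 8>2]
(D,S,Y): not NE [P3→X gives 8>3]
(D,S,Z): not NE [P3→X gives 8>7]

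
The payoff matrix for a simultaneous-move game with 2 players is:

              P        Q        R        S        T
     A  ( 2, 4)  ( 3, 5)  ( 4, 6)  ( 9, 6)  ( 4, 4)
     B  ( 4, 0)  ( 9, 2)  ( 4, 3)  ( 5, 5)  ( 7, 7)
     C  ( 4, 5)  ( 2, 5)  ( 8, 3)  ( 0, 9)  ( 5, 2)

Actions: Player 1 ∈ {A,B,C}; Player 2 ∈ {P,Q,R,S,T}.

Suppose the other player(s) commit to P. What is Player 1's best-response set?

u_1(A vs P) = 2
u_1(B vs P) = 4
u_1(C vs P) = 4
max payoff 4 at {B,C}

BR_1 = {B,C}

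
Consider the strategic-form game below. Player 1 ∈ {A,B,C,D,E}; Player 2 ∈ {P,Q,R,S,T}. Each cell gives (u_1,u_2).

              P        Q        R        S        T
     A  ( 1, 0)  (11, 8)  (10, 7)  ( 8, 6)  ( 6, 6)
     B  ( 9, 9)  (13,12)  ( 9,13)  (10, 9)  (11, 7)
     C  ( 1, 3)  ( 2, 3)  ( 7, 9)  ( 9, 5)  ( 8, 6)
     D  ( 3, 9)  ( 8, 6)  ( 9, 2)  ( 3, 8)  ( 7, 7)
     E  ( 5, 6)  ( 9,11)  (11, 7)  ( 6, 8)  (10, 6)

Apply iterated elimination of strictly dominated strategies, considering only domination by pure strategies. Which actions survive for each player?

IESDS → P1:{A,B,E} P2:{Q,R}

P1 drop C (B beats it: P:9>1 Q:13>2 R:9>7 S:10>9 T:11>8)
P1 drop D (E beats it: P:5>3 Q:9>8 R:11>9 S:6>3 T:10>7)
P2 drop P (Q beats it: A:8>0 B:12>9 E:11>6)
P2 drop S (Q beats it: A:8>6 B:12>9 E:11>8)
P2 drop T (Q beats it: A:8>6 B:12>7 E:11>6)
P1→{A,B,E} P2→{Q,R}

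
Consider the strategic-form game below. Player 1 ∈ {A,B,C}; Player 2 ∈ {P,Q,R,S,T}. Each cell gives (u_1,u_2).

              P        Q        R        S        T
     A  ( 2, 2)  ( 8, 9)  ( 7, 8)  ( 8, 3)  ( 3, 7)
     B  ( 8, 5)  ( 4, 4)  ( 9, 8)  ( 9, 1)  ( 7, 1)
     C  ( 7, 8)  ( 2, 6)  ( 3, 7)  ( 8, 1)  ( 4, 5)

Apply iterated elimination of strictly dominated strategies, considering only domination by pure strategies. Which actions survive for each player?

P1 drop C (B beats it: P:8>7 Q:4>2 R:9>3 S:9>8 T:7>4)
P2 drop P (R beats it: A:8>2 B:8>5)
P2 drop S (Q beats it: A:9>3 B:4>1)
P2 drop T (Q beats it: A:9>7 B:4>1)
P1→{A,B} P2→{Q,R}

Survivors P1:{A,B} P2:{Q,R}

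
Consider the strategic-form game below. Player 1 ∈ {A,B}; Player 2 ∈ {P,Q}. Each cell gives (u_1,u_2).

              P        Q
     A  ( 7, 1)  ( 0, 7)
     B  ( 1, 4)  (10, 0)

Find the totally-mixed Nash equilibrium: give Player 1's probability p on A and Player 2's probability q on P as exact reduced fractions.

P1 indiff ⇒ q·7+(1-q)·0 = q·1+(1-q)·10 ⇒ q(6) = (1-q)(10) ⇒ q = 5/8
P2 indiff ⇒ p·1+(1-p)·4 = p·7+(1-p)·0 ⇒ p(-6) = (1-p)(-4) ⇒ p = 2/5

p=2/5, q=5/8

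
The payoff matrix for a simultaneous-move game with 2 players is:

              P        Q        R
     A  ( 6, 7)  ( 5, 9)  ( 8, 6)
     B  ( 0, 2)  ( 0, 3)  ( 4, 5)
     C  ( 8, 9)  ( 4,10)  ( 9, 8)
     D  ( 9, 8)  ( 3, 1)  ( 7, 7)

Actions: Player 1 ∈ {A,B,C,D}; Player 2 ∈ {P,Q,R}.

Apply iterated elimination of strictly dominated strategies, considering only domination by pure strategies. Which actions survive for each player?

Survivors P1:{A,C,D} P2:{P,Q}

P1 drop B (A beats it: P:6>0 Q:5>0 R:8>4)
P2 drop R (P beats it: A:7>6 C:9>8 D:8>7)
P1→{A,C,D} P2→{P,Q}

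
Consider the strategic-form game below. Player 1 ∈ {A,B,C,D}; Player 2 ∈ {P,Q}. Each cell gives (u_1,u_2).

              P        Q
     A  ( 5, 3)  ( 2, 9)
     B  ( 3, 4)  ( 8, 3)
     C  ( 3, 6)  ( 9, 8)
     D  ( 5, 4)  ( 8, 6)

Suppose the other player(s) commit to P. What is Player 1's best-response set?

u_1(A vs P) = 5
u_1(B vs P) = 3
u_1(C vs P) = 3
u_1(D vs P) = 5
max payoff 5 at {A,D}

argmax u_1 = {A,D}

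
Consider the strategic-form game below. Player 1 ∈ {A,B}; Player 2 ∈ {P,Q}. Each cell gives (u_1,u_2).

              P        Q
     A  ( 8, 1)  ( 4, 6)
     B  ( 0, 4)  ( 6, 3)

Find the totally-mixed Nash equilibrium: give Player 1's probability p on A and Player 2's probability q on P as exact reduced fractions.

(p,q) = (1/6, 1/5)

P1 indiff ⇒ q·8+(1-q)·4 = q·0+(1-q)·6 ⇒ q(8) = (1-q)(2) ⇒ q = 1/5
P2 indiff ⇒ p·1+(1-p)·4 = p·6+(1-p)·3 ⇒ p(-5) = (1-p)(-1) ⇒ p = 1/6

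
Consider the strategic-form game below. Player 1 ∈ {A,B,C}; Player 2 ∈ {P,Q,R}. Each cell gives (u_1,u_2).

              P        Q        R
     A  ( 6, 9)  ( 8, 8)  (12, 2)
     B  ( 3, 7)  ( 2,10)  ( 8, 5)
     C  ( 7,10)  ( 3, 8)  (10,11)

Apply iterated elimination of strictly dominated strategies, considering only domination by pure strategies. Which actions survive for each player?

Survivors P1:{A,C} P2:{P,R}

P1 drop B (A beats it: P:6>3 Q:8>2 R:12>8)
P2 drop Q (P beats it: A:9>8 C:10>8)
P1→{A,C} P2→{P,R}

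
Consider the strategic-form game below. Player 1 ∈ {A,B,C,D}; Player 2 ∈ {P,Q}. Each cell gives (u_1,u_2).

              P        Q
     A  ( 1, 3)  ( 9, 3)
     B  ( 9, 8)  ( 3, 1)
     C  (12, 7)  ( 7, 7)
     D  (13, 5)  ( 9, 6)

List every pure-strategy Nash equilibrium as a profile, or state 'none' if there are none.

(A,P): not NE [P1→D gives 13>1]
(A,Q): NE
(B,P): not NE [P1→D gives 13>9]
(B,Q): not NE [P1→D gives 9>3; P2→P gives 8>1]
(C,P): not NE [P1→D gives 13>12]
(C,Q): not NE [P1→D gives 9>7]
(D,P): not NE [P2→Q gives 6>5]
(D,Q): NE

Nash profiles: (A,Q), (D,Q)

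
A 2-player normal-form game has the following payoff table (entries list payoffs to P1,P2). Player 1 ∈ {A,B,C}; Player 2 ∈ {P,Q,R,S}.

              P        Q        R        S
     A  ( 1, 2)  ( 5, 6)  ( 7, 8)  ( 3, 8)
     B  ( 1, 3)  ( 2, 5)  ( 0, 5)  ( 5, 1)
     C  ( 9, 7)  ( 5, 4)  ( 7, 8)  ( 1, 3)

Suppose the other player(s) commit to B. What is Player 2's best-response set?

P2 best: {Q,R}

u_2(P vs B) = 3
u_2(Q vs B) = 5
u_2(R vs B) = 5
u_2(S vs B) = 1
max payoff 5 at {Q,R}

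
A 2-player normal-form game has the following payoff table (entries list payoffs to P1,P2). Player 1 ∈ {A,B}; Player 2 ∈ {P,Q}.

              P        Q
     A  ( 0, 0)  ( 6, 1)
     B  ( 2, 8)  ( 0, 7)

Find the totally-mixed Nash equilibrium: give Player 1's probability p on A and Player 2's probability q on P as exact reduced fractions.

P1 indiff ⇒ q·0+(1-q)·6 = q·2+(1-q)·0 ⇒ q(-2) = (1-q)(-6) ⇒ q = 3/4
P2 indiff ⇒ p·0+(1-p)·8 = p·1+(1-p)·7 ⇒ p(-1) = (1-p)(-1) ⇒ p = 1/2

(p,q) = (1/2, 3/4)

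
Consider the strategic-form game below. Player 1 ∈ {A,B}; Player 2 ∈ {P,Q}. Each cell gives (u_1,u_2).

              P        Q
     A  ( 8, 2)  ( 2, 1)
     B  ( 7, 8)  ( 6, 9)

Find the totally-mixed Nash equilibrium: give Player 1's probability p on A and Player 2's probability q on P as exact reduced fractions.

P1 indiff ⇒ q·8+(1-q)·2 = q·7+(1-q)·6 ⇒ q(1) = (1-q)(4) ⇒ q = 4/5
P2 indiff ⇒ p·2+(1-p)·8 = p·1+(1-p)·9 ⇒ p(1) = (1-p)(1) ⇒ p = 1/2

(p,q) = (1/2, 4/5)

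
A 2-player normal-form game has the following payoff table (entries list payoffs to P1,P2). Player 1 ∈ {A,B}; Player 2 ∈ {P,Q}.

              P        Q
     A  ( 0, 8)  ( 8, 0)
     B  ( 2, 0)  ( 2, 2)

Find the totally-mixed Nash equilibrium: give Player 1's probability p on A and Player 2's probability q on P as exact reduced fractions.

p=1/5, q=3/4

P1 indiff ⇒ q·0+(1-q)·8 = q·2+(1-q)·2 ⇒ q(-2) = (1-q)(-6) ⇒ q = 3/4
P2 indiff ⇒ p·8+(1-p)·0 = p·0+(1-p)·2 ⇒ p(8) = (1-p)(2) ⇒ p = 1/5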